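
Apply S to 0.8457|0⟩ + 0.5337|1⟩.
0.8457|0⟩ + 0.5337i|1⟩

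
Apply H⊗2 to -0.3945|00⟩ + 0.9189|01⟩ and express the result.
0.2622|00⟩ - 0.6567|01⟩ + 0.2622|10⟩ - 0.6567|11⟩

H⊗2 gives amp(|y⟩) = (1/2) Σ_x (−1)^(x·y) amp(|x⟩), where x·y is the number of positions in which both x and y have a 1.
|00⟩: (-0.3945 + 0.9189)/2 = 0.2622
|01⟩: (-0.3945 - 0.9189)/2 = -0.6567
|10⟩: (-0.3945 + 0.9189)/2 = 0.2622
|11⟩: (-0.3945 - 0.9189)/2 = -0.6567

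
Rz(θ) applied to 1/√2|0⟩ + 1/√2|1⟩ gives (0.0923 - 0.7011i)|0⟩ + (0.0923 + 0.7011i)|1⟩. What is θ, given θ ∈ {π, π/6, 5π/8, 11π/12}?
11π/12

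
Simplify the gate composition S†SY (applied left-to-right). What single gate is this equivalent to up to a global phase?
Y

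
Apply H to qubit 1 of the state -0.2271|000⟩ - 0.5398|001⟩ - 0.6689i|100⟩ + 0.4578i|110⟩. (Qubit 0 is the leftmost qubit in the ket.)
-0.1606|000⟩ - 0.3817|001⟩ - 0.1606|010⟩ - 0.3817|011⟩ - 0.1493i|100⟩ - 0.7967i|110⟩

H on qubit 1 mixes each pair of kets that differ only in qubit 1: amplitudes (a, b) of (|…0…⟩, |…1…⟩) become ((a + b)/√2, (a − b)/√2). Kets absent from the input have amplitude 0.
(|000⟩, |010⟩): (a, b) = (-0.2271, 0) → (-0.1606, -0.1606)
(|001⟩, |011⟩): (a, b) = (-0.5398, 0) → (-0.3817, -0.3817)
(|100⟩, |110⟩): (a, b) = (-0.6689i, 0.4578i) → (-0.1493i, -0.7967i)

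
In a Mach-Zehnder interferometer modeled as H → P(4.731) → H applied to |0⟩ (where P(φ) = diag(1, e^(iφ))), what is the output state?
(0.5093 - 0.4999i)|0⟩ + (0.4907 + 0.4999i)|1⟩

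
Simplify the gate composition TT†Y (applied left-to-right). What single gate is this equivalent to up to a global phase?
Y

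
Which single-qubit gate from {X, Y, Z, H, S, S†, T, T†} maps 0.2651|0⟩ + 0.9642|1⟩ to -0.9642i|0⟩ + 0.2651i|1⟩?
Y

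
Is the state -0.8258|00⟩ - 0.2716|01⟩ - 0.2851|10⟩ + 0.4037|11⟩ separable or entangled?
Entangled

Writing the state as a|00⟩ + b|01⟩ + c|10⟩ + d|11⟩, it is a product state iff ad − bc = 0.
Here (a, b, c, d) = (-0.8258, -0.2716, -0.2851, 0.4037): ad − bc = (-0.8258)(0.4037) − (-0.2716)(-0.2851) = -0.4108 ≠ 0, so the state is entangled.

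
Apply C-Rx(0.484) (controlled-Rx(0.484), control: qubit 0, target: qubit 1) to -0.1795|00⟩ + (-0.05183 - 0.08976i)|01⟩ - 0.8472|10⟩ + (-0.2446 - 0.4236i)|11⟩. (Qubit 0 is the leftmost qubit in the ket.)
-0.1795|00⟩ + (-0.05183 - 0.08976i)|01⟩ + (-0.924 + 0.05862i)|10⟩ + (-0.2375 - 0.2082i)|11⟩

C-Rx(0.484) leaves the control-|0⟩ kets |00⟩, |01⟩ unchanged and applies Rx(0.484) to qubit 1 on the control-|1⟩ pair (|10⟩, |11⟩).
Rx(0.484) = [[cos(θ/2), −i·sin(θ/2)], [−i·sin(θ/2), cos(θ/2)]]; θ = 0.484, cos(θ/2) ≈ 0.970861, sin(θ/2) ≈ 0.239645.
With a = amp(|10⟩) = -0.8472 and b = amp(|11⟩) = (-0.2446 - 0.4236i):
new amp(|10⟩) = (0.970861)·a + (-0.239645i)·b = (-0.924 + 0.05862i)
new amp(|11⟩) = (-0.239645i)·a + (0.970861)·b = (-0.2375 - 0.2082i)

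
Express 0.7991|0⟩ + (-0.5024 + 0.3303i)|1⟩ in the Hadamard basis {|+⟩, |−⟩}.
(0.2098 + 0.2336i)|+⟩ + (0.9203 - 0.2336i)|−⟩

With |ψ⟩ = α|0⟩ + β|1⟩, the Hadamard-basis coefficients are ⟨+|ψ⟩ = (α + β)/√2 and ⟨−|ψ⟩ = (α − β)/√2.
Here α = 0.7991, β = (-0.5024 + 0.3303i): (α + β)/√2 = (0.2098 + 0.2336i), (α − β)/√2 = (0.9203 - 0.2336i).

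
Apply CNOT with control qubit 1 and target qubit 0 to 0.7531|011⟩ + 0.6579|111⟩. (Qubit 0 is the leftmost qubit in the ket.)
0.6579|011⟩ + 0.7531|111⟩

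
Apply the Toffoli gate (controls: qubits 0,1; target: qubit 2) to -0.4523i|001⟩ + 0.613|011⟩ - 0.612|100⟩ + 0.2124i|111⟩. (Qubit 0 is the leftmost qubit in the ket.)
-0.4523i|001⟩ + 0.613|011⟩ - 0.612|100⟩ + 0.2124i|110⟩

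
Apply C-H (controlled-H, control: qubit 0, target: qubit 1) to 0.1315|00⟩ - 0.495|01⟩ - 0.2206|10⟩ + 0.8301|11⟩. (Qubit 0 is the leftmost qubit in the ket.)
0.1315|00⟩ - 0.495|01⟩ + 0.431|10⟩ - 0.743|11⟩

C-H leaves the control-|0⟩ kets |00⟩, |01⟩ unchanged and applies H to qubit 1 on the control-|1⟩ pair (|10⟩, |11⟩).
H = [[1/√2, 1/√2], [1/√2, -1/√2]].
With a = amp(|10⟩) = -0.2206 and b = amp(|11⟩) = 0.8301:
new amp(|10⟩) = (1/√2)·a + (1/√2)·b = 0.431
new amp(|11⟩) = (1/√2)·a + (-1/√2)·b = -0.743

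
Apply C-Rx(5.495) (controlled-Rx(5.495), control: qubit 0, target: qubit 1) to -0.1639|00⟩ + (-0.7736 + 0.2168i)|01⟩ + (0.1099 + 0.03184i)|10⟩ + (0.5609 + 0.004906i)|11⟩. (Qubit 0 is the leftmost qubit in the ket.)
-0.1639|00⟩ + (-0.7736 + 0.2168i)|01⟩ + (-0.09959 - 0.2448i)|10⟩ + (-0.5057 - 0.04673i)|11⟩

C-Rx(5.495) leaves the control-|0⟩ kets |00⟩, |01⟩ unchanged and applies Rx(5.495) to qubit 1 on the control-|1⟩ pair (|10⟩, |11⟩).
Rx(5.495) = [[cos(θ/2), −i·sin(θ/2)], [−i·sin(θ/2), cos(θ/2)]]; θ = 5.495, cos(θ/2) ≈ -0.923345, sin(θ/2) ≈ 0.383971.
With a = amp(|10⟩) = (0.1099 + 0.03184i) and b = amp(|11⟩) = (0.5609 + 0.004906i):
new amp(|10⟩) = (-0.923345)·a + (-0.383971i)·b = (-0.09959 - 0.2448i)
new amp(|11⟩) = (-0.383971i)·a + (-0.923345)·b = (-0.5057 - 0.04673i)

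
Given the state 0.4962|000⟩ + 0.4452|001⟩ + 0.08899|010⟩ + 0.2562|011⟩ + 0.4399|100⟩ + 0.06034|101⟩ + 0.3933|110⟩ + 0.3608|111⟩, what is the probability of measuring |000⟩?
0.2462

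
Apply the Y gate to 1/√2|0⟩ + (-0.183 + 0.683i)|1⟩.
(0.683 + 0.183i)|0⟩ + (1/√2)i|1⟩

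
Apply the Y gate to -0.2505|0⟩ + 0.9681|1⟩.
-0.9681i|0⟩ - 0.2505i|1⟩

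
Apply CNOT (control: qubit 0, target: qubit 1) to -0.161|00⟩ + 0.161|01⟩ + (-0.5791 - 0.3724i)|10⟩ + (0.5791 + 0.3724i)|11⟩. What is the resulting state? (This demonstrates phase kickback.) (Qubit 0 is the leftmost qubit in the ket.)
-0.161|00⟩ + 0.161|01⟩ + (0.5791 + 0.3724i)|10⟩ + (-0.5791 - 0.3724i)|11⟩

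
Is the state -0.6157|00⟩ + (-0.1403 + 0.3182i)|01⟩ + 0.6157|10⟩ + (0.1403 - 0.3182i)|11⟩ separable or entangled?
Separable

Writing the state as a|00⟩ + b|01⟩ + c|10⟩ + d|11⟩, it is a product state iff ad − bc = 0.
Here (a, b, c, d) = (-0.6157, (-0.1403 + 0.3182i), 0.6157, (0.1403 - 0.3182i)): ad − bc = (-0.6157)(0.1403 - 0.3182i) − (-0.1403 + 0.3182i)(0.6157) = 0, so the state is separable.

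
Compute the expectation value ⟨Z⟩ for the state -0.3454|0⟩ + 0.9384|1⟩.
-0.7613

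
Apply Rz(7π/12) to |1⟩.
(0.6088 + 0.7934i)|1⟩

Rz(7π/12) = [[e^(−iθ/2), 0], [0, e^(iθ/2)]] with e^(±iθ/2) = cos(θ/2) ± i·sin(θ/2); θ = 7π/12, cos(θ/2) ≈ 0.608761, sin(θ/2) ≈ 0.793353.
With a = amp(|0⟩) = 0 and b = amp(|1⟩) = 1:
new amp(|0⟩) = (0.608761 - 0.793353i)·a = 0
new amp(|1⟩) = (0.608761 + 0.793353i)·b = (0.6088 + 0.7934i)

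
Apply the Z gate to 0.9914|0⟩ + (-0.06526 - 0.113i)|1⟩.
0.9914|0⟩ + (0.06526 + 0.113i)|1⟩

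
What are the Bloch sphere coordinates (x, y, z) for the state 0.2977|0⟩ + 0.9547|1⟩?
(0.5684, 0, -0.8228)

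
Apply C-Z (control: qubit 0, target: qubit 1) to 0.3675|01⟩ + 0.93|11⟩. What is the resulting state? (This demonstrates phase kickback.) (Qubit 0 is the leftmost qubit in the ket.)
0.3675|01⟩ - 0.93|11⟩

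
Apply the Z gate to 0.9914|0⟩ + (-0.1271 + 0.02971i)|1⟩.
0.9914|0⟩ + (0.1271 - 0.02971i)|1⟩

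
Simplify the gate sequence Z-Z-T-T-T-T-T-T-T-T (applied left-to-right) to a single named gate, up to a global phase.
I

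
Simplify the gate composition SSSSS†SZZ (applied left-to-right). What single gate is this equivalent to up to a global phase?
I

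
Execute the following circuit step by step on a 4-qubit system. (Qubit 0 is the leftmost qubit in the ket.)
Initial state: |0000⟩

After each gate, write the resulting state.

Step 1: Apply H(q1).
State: 1/√2|0000⟩ + 1/√2|0100⟩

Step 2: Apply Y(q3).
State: (1/√2)i|0001⟩ + (1/√2)i|0101⟩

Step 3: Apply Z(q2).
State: (1/√2)i|0001⟩ + (1/√2)i|0101⟩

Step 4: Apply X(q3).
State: (1/√2)i|0000⟩ + (1/√2)i|0100⟩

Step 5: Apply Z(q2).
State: (1/√2)i|0000⟩ + (1/√2)i|0100⟩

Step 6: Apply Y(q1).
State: 1/√2|0000⟩ - 1/√2|0100⟩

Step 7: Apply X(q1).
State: -1/√2|0000⟩ + 1/√2|0100⟩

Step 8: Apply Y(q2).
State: -(1/√2)i|0010⟩ + (1/√2)i|0110⟩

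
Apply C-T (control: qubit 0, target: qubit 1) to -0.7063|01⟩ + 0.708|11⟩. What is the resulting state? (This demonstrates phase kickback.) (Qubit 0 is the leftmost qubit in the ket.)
-0.7063|01⟩ + (0.5006 + 0.5006i)|11⟩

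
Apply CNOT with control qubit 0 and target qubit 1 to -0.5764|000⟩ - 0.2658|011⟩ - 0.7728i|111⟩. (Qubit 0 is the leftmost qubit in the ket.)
-0.5764|000⟩ - 0.2658|011⟩ - 0.7728i|101⟩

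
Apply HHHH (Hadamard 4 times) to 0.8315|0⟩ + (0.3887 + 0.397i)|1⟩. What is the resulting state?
0.8315|0⟩ + (0.3887 + 0.397i)|1⟩

H² = I, so an even number of Hadamards cancels: H^4 = I and the state is unchanged.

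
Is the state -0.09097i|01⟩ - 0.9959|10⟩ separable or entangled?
Entangled

Writing the state as a|00⟩ + b|01⟩ + c|10⟩ + d|11⟩, it is a product state iff ad − bc = 0.
Here (a, b, c, d) = (0, -0.09097i, -0.9959, 0): ad − bc = (0)(0) − (-0.09097i)(-0.9959) = -0.0906i ≠ 0, so the state is entangled.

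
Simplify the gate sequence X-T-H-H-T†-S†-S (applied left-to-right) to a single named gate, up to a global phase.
X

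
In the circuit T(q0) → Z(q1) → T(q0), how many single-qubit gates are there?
3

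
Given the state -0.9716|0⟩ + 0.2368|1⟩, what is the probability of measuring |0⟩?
0.944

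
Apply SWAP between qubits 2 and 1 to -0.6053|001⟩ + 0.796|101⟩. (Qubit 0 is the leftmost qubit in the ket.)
-0.6053|010⟩ + 0.796|110⟩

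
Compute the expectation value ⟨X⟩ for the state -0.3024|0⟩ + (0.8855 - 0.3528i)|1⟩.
-0.5356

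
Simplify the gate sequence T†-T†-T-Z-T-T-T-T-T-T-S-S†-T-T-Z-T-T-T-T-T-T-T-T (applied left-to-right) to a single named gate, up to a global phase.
T†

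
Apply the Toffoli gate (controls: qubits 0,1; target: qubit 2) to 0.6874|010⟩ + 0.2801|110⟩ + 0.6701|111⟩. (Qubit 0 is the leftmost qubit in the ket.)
0.6874|010⟩ + 0.6701|110⟩ + 0.2801|111⟩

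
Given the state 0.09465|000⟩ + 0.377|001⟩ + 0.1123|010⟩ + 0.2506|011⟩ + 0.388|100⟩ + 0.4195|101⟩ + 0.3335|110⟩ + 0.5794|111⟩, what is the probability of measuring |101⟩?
0.176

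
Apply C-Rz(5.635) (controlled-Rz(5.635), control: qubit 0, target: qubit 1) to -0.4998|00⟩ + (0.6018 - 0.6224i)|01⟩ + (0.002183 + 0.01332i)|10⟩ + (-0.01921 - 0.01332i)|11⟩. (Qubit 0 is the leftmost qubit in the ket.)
-0.4998|00⟩ + (0.6018 - 0.6224i)|01⟩ + (0.002172 - 0.01332i)|10⟩ + (0.02245 + 0.006509i)|11⟩

C-Rz(5.635) leaves the control-|0⟩ kets |00⟩, |01⟩ unchanged and applies Rz(5.635) to qubit 1 on the control-|1⟩ pair (|10⟩, |11⟩).
Rz(5.635) = [[e^(−iθ/2), 0], [0, e^(iθ/2)]] with e^(±iθ/2) = cos(θ/2) ± i·sin(θ/2); θ = 5.635, cos(θ/2) ≈ -0.94794, sin(θ/2) ≈ 0.318449.
With a = amp(|10⟩) = (0.002183 + 0.01332i) and b = amp(|11⟩) = (-0.01921 - 0.01332i):
new amp(|10⟩) = (-0.94794 - 0.318449i)·a = (0.002172 - 0.01332i)
new amp(|11⟩) = (-0.94794 + 0.318449i)·b = (0.02245 + 0.006509i)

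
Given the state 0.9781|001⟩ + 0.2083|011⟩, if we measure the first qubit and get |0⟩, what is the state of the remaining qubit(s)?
0.9781|01⟩ + 0.2083|11⟩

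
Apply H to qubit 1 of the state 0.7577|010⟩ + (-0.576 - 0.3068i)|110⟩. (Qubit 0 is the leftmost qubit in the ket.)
0.5358|000⟩ - 0.5358|010⟩ + (-0.4073 - 0.2169i)|100⟩ + (0.4073 + 0.2169i)|110⟩

H on qubit 1 mixes each pair of kets that differ only in qubit 1: amplitudes (a, b) of (|…0…⟩, |…1…⟩) become ((a + b)/√2, (a − b)/√2). Kets absent from the input have amplitude 0.
(|000⟩, |010⟩): (a, b) = (0, 0.7577) → (0.5358, -0.5358)
(|100⟩, |110⟩): (a, b) = (0, (-0.576 - 0.3068i)) → ((-0.4073 - 0.2169i), (0.4073 + 0.2169i))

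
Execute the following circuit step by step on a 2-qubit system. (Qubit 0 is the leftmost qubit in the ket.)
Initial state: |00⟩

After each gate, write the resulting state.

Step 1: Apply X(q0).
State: |10⟩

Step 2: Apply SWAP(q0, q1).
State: |01⟩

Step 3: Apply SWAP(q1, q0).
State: |10⟩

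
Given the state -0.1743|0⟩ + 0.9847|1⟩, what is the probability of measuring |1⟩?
0.9696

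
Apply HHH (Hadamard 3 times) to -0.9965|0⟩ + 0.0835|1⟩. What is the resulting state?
-0.6456|0⟩ - 0.7637|1⟩

H² = I, so H^3 = H: a single Hadamard. With (a, b) = (-0.9965, 0.0835), H gives ((a + b)/√2, (a − b)/√2) = (-0.6456, -0.7637).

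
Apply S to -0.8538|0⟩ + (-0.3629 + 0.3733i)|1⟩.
-0.8538|0⟩ + (-0.3733 - 0.3629i)|1⟩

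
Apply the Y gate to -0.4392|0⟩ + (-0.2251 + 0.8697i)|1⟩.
(0.8697 + 0.2251i)|0⟩ - 0.4392i|1⟩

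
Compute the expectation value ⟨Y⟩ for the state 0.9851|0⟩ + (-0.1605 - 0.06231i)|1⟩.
-0.1228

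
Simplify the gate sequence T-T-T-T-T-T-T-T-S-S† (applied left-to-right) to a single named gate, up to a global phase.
I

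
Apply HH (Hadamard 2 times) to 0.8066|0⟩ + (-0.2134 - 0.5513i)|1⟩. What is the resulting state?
0.8066|0⟩ + (-0.2134 - 0.5513i)|1⟩

H² = I, so an even number of Hadamards cancels: H^2 = I and the state is unchanged.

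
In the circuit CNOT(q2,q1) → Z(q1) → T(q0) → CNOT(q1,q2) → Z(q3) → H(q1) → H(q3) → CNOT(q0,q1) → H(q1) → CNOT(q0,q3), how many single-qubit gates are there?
6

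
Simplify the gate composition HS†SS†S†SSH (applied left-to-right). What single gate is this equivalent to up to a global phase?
I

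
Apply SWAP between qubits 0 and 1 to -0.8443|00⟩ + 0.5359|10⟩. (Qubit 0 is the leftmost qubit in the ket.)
-0.8443|00⟩ + 0.5359|01⟩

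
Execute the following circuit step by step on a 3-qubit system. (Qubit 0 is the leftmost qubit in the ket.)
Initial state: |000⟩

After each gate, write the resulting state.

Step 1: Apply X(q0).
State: |100⟩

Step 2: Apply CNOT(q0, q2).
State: |101⟩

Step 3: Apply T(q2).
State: (1/√2 + (1/√2)i)|101⟩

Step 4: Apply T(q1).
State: (1/√2 + (1/√2)i)|101⟩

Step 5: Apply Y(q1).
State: (-1/√2 + (1/√2)i)|111⟩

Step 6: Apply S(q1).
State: (-1/√2 - (1/√2)i)|111⟩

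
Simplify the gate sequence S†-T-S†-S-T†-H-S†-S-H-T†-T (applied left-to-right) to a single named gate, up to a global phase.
S†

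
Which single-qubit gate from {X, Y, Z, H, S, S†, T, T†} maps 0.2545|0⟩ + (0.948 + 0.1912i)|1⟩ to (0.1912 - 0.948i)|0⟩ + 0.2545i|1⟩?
Y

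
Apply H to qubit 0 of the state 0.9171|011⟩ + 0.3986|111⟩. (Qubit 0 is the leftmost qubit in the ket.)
0.9303|011⟩ + 0.3666|111⟩

H on qubit 0 mixes each pair of kets that differ only in qubit 0: amplitudes (a, b) of (|…0…⟩, |…1…⟩) become ((a + b)/√2, (a − b)/√2). Kets absent from the input have amplitude 0.
(|011⟩, |111⟩): (a, b) = (0.9171, 0.3986) → (0.9303, 0.3666)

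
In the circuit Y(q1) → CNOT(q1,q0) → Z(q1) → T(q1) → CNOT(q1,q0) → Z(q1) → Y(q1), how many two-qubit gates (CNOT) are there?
2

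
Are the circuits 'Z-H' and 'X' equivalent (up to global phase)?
No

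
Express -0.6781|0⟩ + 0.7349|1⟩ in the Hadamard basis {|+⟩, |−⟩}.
0.04016|+⟩ - 0.9991|−⟩

With |ψ⟩ = α|0⟩ + β|1⟩, the Hadamard-basis coefficients are ⟨+|ψ⟩ = (α + β)/√2 and ⟨−|ψ⟩ = (α − β)/√2.
Here α = -0.6781, β = 0.7349: (α + β)/√2 = 0.04016, (α − β)/√2 = -0.9991.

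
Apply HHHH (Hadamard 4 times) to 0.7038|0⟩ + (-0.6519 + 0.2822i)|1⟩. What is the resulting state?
0.7038|0⟩ + (-0.6519 + 0.2822i)|1⟩

H² = I, so an even number of Hadamards cancels: H^4 = I and the state is unchanged.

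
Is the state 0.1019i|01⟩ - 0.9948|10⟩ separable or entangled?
Entangled

Writing the state as a|00⟩ + b|01⟩ + c|10⟩ + d|11⟩, it is a product state iff ad − bc = 0.
Here (a, b, c, d) = (0, 0.1019i, -0.9948, 0): ad − bc = (0)(0) − (0.1019i)(-0.9948) = 0.1014i ≠ 0, so the state is entangled.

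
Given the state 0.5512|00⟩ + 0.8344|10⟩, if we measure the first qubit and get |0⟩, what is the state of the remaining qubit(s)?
|0⟩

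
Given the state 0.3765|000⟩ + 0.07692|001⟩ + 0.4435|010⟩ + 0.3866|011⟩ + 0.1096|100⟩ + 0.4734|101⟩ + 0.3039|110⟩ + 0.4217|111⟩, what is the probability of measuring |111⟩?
0.1778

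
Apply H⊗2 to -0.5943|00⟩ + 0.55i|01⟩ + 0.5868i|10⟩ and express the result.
(-0.2972 + 0.5684i)|00⟩ + (-0.2972 + 0.0184i)|01⟩ + (-0.2972 - 0.0184i)|10⟩ + (-0.2972 - 0.5684i)|11⟩

H⊗2 gives amp(|y⟩) = (1/2) Σ_x (−1)^(x·y) amp(|x⟩), where x·y is the number of positions in which both x and y have a 1.
|00⟩: (-0.5943 + 0.55i + 0.5868i)/2 = (-0.2972 + 0.5684i)
|01⟩: (-0.5943 - 0.55i + 0.5868i)/2 = (-0.2972 + 0.0184i)
|10⟩: (-0.5943 + 0.55i - 0.5868i)/2 = (-0.2972 - 0.0184i)
|11⟩: (-0.5943 - 0.55i - 0.5868i)/2 = (-0.2972 - 0.5684i)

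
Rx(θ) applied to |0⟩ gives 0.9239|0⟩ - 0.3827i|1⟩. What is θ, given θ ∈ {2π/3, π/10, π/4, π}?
π/4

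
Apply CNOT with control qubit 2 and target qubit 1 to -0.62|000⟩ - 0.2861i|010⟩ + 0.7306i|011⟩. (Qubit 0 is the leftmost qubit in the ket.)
-0.62|000⟩ + 0.7306i|001⟩ - 0.2861i|010⟩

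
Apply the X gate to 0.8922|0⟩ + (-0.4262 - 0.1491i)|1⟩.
(-0.4262 - 0.1491i)|0⟩ + 0.8922|1⟩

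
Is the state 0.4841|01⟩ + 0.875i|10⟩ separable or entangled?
Entangled

Writing the state as a|00⟩ + b|01⟩ + c|10⟩ + d|11⟩, it is a product state iff ad − bc = 0.
Here (a, b, c, d) = (0, 0.4841, 0.875i, 0): ad − bc = (0)(0) − (0.4841)(0.875i) = -0.4236i ≠ 0, so the state is entangled.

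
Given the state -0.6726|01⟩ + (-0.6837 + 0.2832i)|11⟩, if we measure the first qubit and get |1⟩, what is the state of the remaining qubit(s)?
(-0.9239 + 0.3827i)|1⟩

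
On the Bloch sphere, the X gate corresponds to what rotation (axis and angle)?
Rotation by π around the x-axis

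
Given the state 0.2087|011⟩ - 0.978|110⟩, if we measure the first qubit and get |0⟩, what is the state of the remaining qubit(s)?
|11⟩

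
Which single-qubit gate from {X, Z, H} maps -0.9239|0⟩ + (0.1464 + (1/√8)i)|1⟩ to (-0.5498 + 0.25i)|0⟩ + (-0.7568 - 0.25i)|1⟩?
H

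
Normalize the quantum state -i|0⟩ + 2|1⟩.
-(1/√5)i|0⟩ + 0.8944|1⟩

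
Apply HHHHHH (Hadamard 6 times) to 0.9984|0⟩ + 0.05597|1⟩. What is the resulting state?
0.9984|0⟩ + 0.05597|1⟩

H² = I, so an even number of Hadamards cancels: H^6 = I and the state is unchanged.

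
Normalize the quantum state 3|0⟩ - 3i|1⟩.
1/√2|0⟩ - (1/√2)i|1⟩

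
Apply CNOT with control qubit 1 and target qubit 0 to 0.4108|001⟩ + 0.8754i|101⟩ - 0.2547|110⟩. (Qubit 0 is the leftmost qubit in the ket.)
0.4108|001⟩ - 0.2547|010⟩ + 0.8754i|101⟩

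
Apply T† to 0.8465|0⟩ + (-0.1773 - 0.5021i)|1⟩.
0.8465|0⟩ + (-0.4804 - 0.2297i)|1⟩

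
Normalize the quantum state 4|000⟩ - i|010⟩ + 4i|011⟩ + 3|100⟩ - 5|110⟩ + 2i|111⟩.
0.4747|000⟩ - 0.1187i|010⟩ + 0.4747i|011⟩ + 0.356|100⟩ - 0.5934|110⟩ + 0.2374i|111⟩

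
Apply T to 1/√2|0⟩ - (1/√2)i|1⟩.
1/√2|0⟩ + (1/2 - (1/2)i)|1⟩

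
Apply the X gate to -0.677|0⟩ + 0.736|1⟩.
0.736|0⟩ - 0.677|1⟩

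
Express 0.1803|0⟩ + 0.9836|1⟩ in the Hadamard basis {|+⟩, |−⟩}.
0.823|+⟩ - 0.568|−⟩

With |ψ⟩ = α|0⟩ + β|1⟩, the Hadamard-basis coefficients are ⟨+|ψ⟩ = (α + β)/√2 and ⟨−|ψ⟩ = (α − β)/√2.
Here α = 0.1803, β = 0.9836: (α + β)/√2 = 0.823, (α − β)/√2 = -0.568.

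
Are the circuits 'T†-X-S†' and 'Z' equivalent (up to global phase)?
No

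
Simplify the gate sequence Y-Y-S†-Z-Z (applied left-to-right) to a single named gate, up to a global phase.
S†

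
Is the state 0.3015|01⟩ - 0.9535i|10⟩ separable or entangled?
Entangled

Writing the state as a|00⟩ + b|01⟩ + c|10⟩ + d|11⟩, it is a product state iff ad − bc = 0.
Here (a, b, c, d) = (0, 0.3015, -0.9535i, 0): ad − bc = (0)(0) − (0.3015)(-0.9535i) = 0.2875i ≠ 0, so the state is entangled.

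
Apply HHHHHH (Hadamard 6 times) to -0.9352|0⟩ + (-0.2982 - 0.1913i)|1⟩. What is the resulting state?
-0.9352|0⟩ + (-0.2982 - 0.1913i)|1⟩

H² = I, so an even number of Hadamards cancels: H^6 = I and the state is unchanged.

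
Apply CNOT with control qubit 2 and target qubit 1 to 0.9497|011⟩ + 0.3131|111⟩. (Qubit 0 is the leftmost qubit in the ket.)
0.9497|001⟩ + 0.3131|101⟩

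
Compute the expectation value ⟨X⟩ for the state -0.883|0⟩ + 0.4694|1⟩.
-0.829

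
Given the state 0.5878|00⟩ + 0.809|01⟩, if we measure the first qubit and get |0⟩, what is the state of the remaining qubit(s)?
0.5878|0⟩ + 0.809|1⟩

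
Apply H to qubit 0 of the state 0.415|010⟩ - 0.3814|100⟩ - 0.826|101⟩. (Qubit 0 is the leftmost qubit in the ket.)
-0.2697|000⟩ - 0.5841|001⟩ + 0.2934|010⟩ + 0.2697|100⟩ + 0.5841|101⟩ + 0.2934|110⟩

H on qubit 0 mixes each pair of kets that differ only in qubit 0: amplitudes (a, b) of (|…0…⟩, |…1…⟩) become ((a + b)/√2, (a − b)/√2). Kets absent from the input have amplitude 0.
(|000⟩, |100⟩): (a, b) = (0, -0.3814) → (-0.2697, 0.2697)
(|001⟩, |101⟩): (a, b) = (0, -0.826) → (-0.5841, 0.5841)
(|010⟩, |110⟩): (a, b) = (0.415, 0) → (0.2934, 0.2934)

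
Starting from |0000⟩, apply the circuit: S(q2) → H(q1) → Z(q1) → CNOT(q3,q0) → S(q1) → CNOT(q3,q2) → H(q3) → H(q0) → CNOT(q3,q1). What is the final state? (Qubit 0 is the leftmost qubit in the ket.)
1/√8|0000⟩ - (1/√8)i|0001⟩ - (1/√8)i|0100⟩ + 1/√8|0101⟩ + 1/√8|1000⟩ - (1/√8)i|1001⟩ - (1/√8)i|1100⟩ + 1/√8|1101⟩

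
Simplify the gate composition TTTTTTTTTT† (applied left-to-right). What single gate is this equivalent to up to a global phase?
I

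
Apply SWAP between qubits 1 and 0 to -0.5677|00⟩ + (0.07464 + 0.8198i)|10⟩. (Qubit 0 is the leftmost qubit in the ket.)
-0.5677|00⟩ + (0.07464 + 0.8198i)|01⟩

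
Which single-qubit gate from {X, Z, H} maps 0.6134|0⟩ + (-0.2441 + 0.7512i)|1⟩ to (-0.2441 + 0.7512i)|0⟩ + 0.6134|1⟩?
X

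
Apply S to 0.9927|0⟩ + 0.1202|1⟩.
0.9927|0⟩ + 0.1202i|1⟩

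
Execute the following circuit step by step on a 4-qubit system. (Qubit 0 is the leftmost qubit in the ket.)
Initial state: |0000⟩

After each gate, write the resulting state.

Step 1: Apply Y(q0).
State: i|1000⟩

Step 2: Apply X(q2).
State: i|1010⟩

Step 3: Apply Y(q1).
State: -|1110⟩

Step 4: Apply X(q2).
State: -|1100⟩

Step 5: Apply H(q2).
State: -1/√2|1100⟩ - 1/√2|1110⟩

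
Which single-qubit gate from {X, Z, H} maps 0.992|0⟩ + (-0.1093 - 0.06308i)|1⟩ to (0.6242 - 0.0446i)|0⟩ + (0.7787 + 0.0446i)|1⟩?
H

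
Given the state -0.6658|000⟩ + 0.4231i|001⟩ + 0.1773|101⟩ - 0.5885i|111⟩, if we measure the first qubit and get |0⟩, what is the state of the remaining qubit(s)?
-0.844|00⟩ + 0.5363i|01⟩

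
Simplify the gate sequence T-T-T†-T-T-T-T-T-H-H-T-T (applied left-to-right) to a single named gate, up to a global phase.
I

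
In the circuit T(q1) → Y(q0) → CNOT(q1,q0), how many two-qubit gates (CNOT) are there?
1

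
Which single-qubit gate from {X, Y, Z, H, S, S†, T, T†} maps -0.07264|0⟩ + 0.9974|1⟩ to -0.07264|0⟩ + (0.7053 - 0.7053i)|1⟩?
T†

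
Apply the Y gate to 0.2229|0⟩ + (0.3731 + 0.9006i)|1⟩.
(0.9006 - 0.3731i)|0⟩ + 0.2229i|1⟩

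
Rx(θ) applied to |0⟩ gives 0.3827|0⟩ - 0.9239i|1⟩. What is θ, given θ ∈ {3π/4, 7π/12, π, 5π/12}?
3π/4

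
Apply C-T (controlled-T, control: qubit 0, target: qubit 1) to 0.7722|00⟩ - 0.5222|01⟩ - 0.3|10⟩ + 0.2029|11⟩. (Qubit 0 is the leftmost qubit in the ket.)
0.7722|00⟩ - 0.5222|01⟩ - 0.3|10⟩ + (0.1435 + 0.1435i)|11⟩

C-T leaves the control-|0⟩ kets |00⟩, |01⟩ unchanged and applies T to qubit 1 on the control-|1⟩ pair (|10⟩, |11⟩).
T = [[1, 0], [0, (1/√2 + (1/√2)i)]].
With a = amp(|10⟩) = -0.3 and b = amp(|11⟩) = 0.2029:
new amp(|10⟩) = (1)·a = -0.3
new amp(|11⟩) = (1/√2 + (1/√2)i)·b = (0.1435 + 0.1435i)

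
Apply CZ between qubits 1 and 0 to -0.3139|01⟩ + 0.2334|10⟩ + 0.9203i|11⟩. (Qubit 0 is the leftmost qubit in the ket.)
-0.3139|01⟩ + 0.2334|10⟩ - 0.9203i|11⟩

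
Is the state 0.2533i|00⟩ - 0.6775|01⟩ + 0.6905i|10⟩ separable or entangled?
Entangled

Writing the state as a|00⟩ + b|01⟩ + c|10⟩ + d|11⟩, it is a product state iff ad − bc = 0.
Here (a, b, c, d) = (0.2533i, -0.6775, 0.6905i, 0): ad − bc = (0.2533i)(0) − (-0.6775)(0.6905i) = 0.4678i ≠ 0, so the state is entangled.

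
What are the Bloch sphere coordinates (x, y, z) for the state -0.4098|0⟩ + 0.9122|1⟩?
(-0.7476, 0, -0.6642)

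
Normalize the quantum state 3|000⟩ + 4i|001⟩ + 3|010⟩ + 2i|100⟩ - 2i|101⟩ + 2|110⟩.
0.4423|000⟩ + 0.5898i|001⟩ + 0.4423|010⟩ + 0.2949i|100⟩ - 0.2949i|101⟩ + 0.2949|110⟩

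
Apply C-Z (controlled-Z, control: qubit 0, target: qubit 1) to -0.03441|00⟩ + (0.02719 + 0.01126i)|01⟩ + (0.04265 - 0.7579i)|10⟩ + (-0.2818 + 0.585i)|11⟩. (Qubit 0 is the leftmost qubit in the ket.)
-0.03441|00⟩ + (0.02719 + 0.01126i)|01⟩ + (0.04265 - 0.7579i)|10⟩ + (0.2818 - 0.585i)|11⟩

C-Z leaves the control-|0⟩ kets |00⟩, |01⟩ unchanged and applies Z to qubit 1 on the control-|1⟩ pair (|10⟩, |11⟩).
Z = [[1, 0], [0, -1]].
With a = amp(|10⟩) = (0.04265 - 0.7579i) and b = amp(|11⟩) = (-0.2818 + 0.585i):
new amp(|10⟩) = (1)·a = (0.04265 - 0.7579i)
new amp(|11⟩) = (-1)·b = (0.2818 - 0.585i)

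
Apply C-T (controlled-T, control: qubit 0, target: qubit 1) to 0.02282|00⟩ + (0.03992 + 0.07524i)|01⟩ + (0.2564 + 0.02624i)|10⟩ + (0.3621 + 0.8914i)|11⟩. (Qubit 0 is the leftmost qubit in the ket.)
0.02282|00⟩ + (0.03992 + 0.07524i)|01⟩ + (0.2564 + 0.02624i)|10⟩ + (-0.3743 + 0.8864i)|11⟩

C-T leaves the control-|0⟩ kets |00⟩, |01⟩ unchanged and applies T to qubit 1 on the control-|1⟩ pair (|10⟩, |11⟩).
T = [[1, 0], [0, (1/√2 + (1/√2)i)]].
With a = amp(|10⟩) = (0.2564 + 0.02624i) and b = amp(|11⟩) = (0.3621 + 0.8914i):
new amp(|10⟩) = (1)·a = (0.2564 + 0.02624i)
new amp(|11⟩) = (1/√2 + (1/√2)i)·b = (-0.3743 + 0.8864i)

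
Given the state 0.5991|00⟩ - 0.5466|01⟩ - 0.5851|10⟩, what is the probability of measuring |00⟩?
0.3589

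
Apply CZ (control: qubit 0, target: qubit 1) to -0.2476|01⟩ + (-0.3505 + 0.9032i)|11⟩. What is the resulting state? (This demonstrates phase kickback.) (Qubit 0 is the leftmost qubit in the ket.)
-0.2476|01⟩ + (0.3505 - 0.9032i)|11⟩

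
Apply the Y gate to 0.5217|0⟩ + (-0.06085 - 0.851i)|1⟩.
(-0.851 + 0.06085i)|0⟩ + 0.5217i|1⟩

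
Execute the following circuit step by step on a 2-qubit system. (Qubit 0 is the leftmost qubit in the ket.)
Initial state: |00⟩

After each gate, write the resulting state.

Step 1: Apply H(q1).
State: 1/√2|00⟩ + 1/√2|01⟩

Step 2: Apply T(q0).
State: 1/√2|00⟩ + 1/√2|01⟩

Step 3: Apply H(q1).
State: |00⟩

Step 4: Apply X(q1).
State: |01⟩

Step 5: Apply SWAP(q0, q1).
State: |10⟩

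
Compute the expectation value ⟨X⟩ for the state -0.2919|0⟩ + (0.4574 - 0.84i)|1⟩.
-0.267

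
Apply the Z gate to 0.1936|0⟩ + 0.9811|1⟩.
0.1936|0⟩ - 0.9811|1⟩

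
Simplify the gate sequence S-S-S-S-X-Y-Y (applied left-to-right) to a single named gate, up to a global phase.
X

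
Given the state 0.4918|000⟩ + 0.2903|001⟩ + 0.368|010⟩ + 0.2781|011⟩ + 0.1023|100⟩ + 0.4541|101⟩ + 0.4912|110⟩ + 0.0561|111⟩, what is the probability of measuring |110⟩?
0.2413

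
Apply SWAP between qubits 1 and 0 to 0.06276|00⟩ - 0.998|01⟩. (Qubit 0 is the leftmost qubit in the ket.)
0.06276|00⟩ - 0.998|10⟩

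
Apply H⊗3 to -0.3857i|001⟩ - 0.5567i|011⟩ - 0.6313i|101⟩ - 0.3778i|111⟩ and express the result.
-0.69i|000⟩ + 0.69i|001⟩ - 0.02917i|010⟩ + 0.02917i|011⟩ + 0.02358i|100⟩ - 0.02358i|101⟩ + 0.1501i|110⟩ - 0.1501i|111⟩

H⊗3 gives amp(|y⟩) = (1/2√2) Σ_x (−1)^(x·y) amp(|x⟩), where x·y is the number of positions in which both x and y have a 1.
|000⟩: (-0.3857i - 0.5567i - 0.6313i - 0.3778i)/(2√2) = -0.69i
|001⟩: (0.3857i + 0.5567i + 0.6313i + 0.3778i)/(2√2) = 0.69i
|010⟩: (-0.3857i + 0.5567i - 0.6313i + 0.3778i)/(2√2) = -0.02917i
|011⟩: (0.3857i - 0.5567i + 0.6313i - 0.3778i)/(2√2) = 0.02917i
|100⟩: (-0.3857i - 0.5567i + 0.6313i + 0.3778i)/(2√2) = 0.02358i
|101⟩: (0.3857i + 0.5567i - 0.6313i - 0.3778i)/(2√2) = -0.02358i
|110⟩: (-0.3857i + 0.5567i + 0.6313i - 0.3778i)/(2√2) = 0.1501i
|111⟩: (0.3857i - 0.5567i - 0.6313i + 0.3778i)/(2√2) = -0.1501i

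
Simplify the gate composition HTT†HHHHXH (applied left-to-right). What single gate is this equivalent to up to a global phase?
Z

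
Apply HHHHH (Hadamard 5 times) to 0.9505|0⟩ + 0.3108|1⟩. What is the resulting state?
0.8919|0⟩ + 0.4523|1⟩

H² = I, so H^5 = H: a single Hadamard. With (a, b) = (0.9505, 0.3108), H gives ((a + b)/√2, (a − b)/√2) = (0.8919, 0.4523).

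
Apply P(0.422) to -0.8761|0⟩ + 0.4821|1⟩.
-0.8761|0⟩ + (0.4398 + 0.1975i)|1⟩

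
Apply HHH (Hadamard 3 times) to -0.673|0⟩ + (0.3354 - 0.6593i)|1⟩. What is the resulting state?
(-0.2387 - 0.4662i)|0⟩ + (-0.713 + 0.4662i)|1⟩

H² = I, so H^3 = H: a single Hadamard. With (a, b) = (-0.673, (0.3354 - 0.6593i)), H gives ((a + b)/√2, (a − b)/√2) = ((-0.2387 - 0.4662i), (-0.713 + 0.4662i)).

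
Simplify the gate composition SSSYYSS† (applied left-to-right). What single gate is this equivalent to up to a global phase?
S†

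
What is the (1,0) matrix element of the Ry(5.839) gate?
0.2203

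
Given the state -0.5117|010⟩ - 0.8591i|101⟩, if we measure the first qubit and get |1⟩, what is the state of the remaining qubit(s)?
-i|01⟩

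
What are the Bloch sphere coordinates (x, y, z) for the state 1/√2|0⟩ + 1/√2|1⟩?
(1, 0, 0)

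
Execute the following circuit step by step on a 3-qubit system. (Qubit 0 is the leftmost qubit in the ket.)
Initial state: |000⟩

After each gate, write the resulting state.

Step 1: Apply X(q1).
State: |010⟩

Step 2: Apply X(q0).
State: |110⟩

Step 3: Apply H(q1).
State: 1/√2|100⟩ - 1/√2|110⟩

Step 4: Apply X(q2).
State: 1/√2|101⟩ - 1/√2|111⟩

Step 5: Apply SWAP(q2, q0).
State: 1/√2|101⟩ - 1/√2|111⟩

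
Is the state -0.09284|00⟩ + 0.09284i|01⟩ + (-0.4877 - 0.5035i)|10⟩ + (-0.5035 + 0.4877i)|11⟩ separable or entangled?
Separable

Writing the state as a|00⟩ + b|01⟩ + c|10⟩ + d|11⟩, it is a product state iff ad − bc = 0.
Here (a, b, c, d) = (-0.09284, 0.09284i, (-0.4877 - 0.5035i), (-0.5035 + 0.4877i)): ad − bc = (-0.09284)(-0.5035 + 0.4877i) − (0.09284i)(-0.4877 - 0.5035i) = 0, so the state is separable.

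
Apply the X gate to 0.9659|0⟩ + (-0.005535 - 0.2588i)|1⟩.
(-0.005535 - 0.2588i)|0⟩ + 0.9659|1⟩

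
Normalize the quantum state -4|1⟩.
-|1⟩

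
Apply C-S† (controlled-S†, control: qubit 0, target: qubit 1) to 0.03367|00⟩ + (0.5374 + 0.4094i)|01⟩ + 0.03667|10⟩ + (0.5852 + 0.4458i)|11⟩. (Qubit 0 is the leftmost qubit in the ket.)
0.03367|00⟩ + (0.5374 + 0.4094i)|01⟩ + 0.03667|10⟩ + (0.4458 - 0.5852i)|11⟩

C-S† leaves the control-|0⟩ kets |00⟩, |01⟩ unchanged and applies S† to qubit 1 on the control-|1⟩ pair (|10⟩, |11⟩).
S† = [[1, 0], [0, -i]].
With a = amp(|10⟩) = 0.03667 and b = amp(|11⟩) = (0.5852 + 0.4458i):
new amp(|10⟩) = (1)·a = 0.03667
new amp(|11⟩) = (-i)·b = (0.4458 - 0.5852i)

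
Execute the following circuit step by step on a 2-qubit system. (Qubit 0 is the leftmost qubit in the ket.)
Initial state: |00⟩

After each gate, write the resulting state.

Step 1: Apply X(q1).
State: |01⟩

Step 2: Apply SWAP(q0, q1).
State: |10⟩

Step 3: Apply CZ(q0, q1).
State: |10⟩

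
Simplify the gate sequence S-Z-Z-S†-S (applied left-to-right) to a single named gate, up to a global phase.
S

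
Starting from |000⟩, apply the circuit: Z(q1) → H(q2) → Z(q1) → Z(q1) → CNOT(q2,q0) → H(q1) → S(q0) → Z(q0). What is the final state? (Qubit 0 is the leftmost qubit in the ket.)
1/2|000⟩ + 1/2|010⟩ - (1/2)i|101⟩ - (1/2)i|111⟩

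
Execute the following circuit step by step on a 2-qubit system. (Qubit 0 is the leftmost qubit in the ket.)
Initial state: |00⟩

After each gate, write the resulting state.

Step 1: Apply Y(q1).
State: i|01⟩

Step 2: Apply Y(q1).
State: |00⟩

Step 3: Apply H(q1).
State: 1/√2|00⟩ + 1/√2|01⟩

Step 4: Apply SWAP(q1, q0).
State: 1/√2|00⟩ + 1/√2|10⟩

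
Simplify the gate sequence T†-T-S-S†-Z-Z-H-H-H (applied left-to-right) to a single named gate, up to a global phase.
H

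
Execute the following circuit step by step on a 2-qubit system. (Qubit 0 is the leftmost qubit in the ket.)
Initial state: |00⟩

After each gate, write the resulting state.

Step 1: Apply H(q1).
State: 1/√2|00⟩ + 1/√2|01⟩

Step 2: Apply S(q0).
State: 1/√2|00⟩ + 1/√2|01⟩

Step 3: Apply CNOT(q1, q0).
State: 1/√2|00⟩ + 1/√2|11⟩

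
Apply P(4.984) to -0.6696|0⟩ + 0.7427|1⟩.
-0.6696|0⟩ + (0.1993 - 0.7155i)|1⟩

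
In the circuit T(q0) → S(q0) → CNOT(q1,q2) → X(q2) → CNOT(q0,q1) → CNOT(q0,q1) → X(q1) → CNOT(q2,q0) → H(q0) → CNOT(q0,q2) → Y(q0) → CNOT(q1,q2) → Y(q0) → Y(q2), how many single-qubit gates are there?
8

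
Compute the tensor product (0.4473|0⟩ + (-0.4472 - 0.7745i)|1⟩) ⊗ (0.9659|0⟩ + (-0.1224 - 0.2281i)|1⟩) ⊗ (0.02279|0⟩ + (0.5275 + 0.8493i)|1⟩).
0.009846|000⟩ + (0.2279 + 0.3669i)|001⟩ + (-0.001248 - 0.002325i)|010⟩ + (0.05777 - 0.1003i)|011⟩ + (-0.009844 - 0.01705i)|100⟩ + (0.4075 - 0.7615i)|101⟩ + (-0.002779 + 0.004485i)|110⟩ + (-0.2315 + 0.0002628i)|111⟩

amp(|b₁b₂…⟩) = product of the factor amplitudes for bits b₁, b₂, …; only kets whose every factor amplitude is nonzero survive.
|000⟩: (0.4473)(0.9659)(0.02279) = 0.009846
|001⟩: (0.4473)(0.9659)(0.5275 + 0.8493i) = (0.2279 + 0.3669i)
|010⟩: (0.4473)(-0.1224 - 0.2281i)(0.02279) = (-0.001248 - 0.002325i)
|011⟩: (0.4473)(-0.1224 - 0.2281i)(0.5275 + 0.8493i) = (0.05777 - 0.1003i)
|100⟩: (-0.4472 - 0.7745i)(0.9659)(0.02279) = (-0.009844 - 0.01705i)
|101⟩: (-0.4472 - 0.7745i)(0.9659)(0.5275 + 0.8493i) = (0.4075 - 0.7615i)
|110⟩: (-0.4472 - 0.7745i)(-0.1224 - 0.2281i)(0.02279) = (-0.002779 + 0.004485i)
|111⟩: (-0.4472 - 0.7745i)(-0.1224 - 0.2281i)(0.5275 + 0.8493i) = (-0.2315 + 0.0002628i)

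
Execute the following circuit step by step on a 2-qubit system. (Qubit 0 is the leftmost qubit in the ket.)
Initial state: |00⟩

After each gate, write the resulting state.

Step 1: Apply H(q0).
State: 1/√2|00⟩ + 1/√2|10⟩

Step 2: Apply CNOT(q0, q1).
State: 1/√2|00⟩ + 1/√2|11⟩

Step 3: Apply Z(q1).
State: 1/√2|00⟩ - 1/√2|11⟩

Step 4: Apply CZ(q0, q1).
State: 1/√2|00⟩ + 1/√2|11⟩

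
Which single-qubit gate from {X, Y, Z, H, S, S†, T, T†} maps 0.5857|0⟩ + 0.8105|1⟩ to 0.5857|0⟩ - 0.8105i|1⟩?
S†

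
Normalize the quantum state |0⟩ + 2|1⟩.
1/√5|0⟩ + 0.8944|1⟩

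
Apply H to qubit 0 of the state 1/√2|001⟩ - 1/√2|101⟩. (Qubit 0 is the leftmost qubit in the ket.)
|101⟩

H on qubit 0 mixes each pair of kets that differ only in qubit 0: amplitudes (a, b) of (|…0…⟩, |…1…⟩) become ((a + b)/√2, (a − b)/√2). Kets absent from the input have amplitude 0.
(|001⟩, |101⟩): (a, b) = (1/√2, -1/√2) → (0, 1)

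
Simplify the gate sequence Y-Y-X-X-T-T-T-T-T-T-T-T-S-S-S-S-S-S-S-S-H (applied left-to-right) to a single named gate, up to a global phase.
H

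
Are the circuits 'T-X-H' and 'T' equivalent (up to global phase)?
No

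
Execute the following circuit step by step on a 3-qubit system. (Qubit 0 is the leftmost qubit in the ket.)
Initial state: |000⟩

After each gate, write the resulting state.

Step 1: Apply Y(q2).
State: i|001⟩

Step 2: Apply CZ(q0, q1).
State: i|001⟩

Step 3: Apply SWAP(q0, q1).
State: i|001⟩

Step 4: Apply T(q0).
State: i|001⟩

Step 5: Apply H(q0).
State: (1/√2)i|001⟩ + (1/√2)i|101⟩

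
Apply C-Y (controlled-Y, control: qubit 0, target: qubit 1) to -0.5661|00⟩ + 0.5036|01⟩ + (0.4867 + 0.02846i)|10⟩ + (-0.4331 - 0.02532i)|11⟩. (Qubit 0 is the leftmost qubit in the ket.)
-0.5661|00⟩ + 0.5036|01⟩ + (-0.02532 + 0.4331i)|10⟩ + (-0.02846 + 0.4867i)|11⟩

C-Y leaves the control-|0⟩ kets |00⟩, |01⟩ unchanged and applies Y to qubit 1 on the control-|1⟩ pair (|10⟩, |11⟩).
Y = [[0, -i], [i, 0]].
With a = amp(|10⟩) = (0.4867 + 0.02846i) and b = amp(|11⟩) = (-0.4331 - 0.02532i):
new amp(|10⟩) = (-i)·b = (-0.02532 + 0.4331i)
new amp(|11⟩) = (i)·a = (-0.02846 + 0.4867i)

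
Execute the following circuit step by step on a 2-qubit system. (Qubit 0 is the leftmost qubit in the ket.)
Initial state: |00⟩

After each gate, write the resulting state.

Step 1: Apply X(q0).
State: |10⟩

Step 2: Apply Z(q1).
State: |10⟩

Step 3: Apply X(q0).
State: |00⟩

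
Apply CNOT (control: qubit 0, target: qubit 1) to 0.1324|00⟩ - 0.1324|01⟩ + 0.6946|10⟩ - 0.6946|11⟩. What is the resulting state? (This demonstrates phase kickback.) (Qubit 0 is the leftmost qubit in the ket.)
0.1324|00⟩ - 0.1324|01⟩ - 0.6946|10⟩ + 0.6946|11⟩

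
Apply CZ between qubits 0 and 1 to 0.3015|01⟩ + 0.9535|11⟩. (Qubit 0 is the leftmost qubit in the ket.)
0.3015|01⟩ - 0.9535|11⟩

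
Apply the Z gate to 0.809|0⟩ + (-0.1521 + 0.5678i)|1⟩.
0.809|0⟩ + (0.1521 - 0.5678i)|1⟩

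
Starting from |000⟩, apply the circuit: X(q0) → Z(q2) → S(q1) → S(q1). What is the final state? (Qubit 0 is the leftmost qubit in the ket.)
|100⟩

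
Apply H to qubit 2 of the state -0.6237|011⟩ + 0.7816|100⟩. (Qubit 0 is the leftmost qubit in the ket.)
-0.441|010⟩ + 0.441|011⟩ + 0.5527|100⟩ + 0.5527|101⟩

H on qubit 2 mixes each pair of kets that differ only in qubit 2: amplitudes (a, b) of (|…0…⟩, |…1…⟩) become ((a + b)/√2, (a − b)/√2). Kets absent from the input have amplitude 0.
(|010⟩, |011⟩): (a, b) = (0, -0.6237) → (-0.441, 0.441)
(|100⟩, |101⟩): (a, b) = (0.7816, 0) → (0.5527, 0.5527)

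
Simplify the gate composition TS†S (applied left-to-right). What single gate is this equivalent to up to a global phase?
T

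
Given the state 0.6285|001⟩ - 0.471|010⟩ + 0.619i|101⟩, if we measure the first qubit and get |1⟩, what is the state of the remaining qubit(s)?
i|01⟩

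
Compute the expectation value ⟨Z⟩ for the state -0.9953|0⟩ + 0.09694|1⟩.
0.9812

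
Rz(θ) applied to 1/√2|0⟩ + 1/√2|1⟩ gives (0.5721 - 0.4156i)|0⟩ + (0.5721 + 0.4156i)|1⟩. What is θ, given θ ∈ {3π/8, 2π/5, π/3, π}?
2π/5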